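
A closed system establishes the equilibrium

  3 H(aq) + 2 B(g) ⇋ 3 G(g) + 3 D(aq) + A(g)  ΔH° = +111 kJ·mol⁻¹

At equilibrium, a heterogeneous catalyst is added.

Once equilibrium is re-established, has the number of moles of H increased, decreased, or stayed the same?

A catalyst speeds both forward and reverse rates equally; it changes neither Q nor K — no shift from this change.
No net shift occurs, so the amount of H is unchanged.

unchanged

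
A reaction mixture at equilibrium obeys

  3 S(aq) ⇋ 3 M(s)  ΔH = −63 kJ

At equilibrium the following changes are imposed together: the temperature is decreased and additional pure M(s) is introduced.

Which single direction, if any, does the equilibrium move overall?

right

The forward reaction is exothermic. Lowering T favours the exothermic direction — shift to the right.
M is a pure solid; its activity is 1 regardless of amount, so Q is unaffected — no shift from this change.
Only the nonzero effect(s) matter; the net shift is to the right.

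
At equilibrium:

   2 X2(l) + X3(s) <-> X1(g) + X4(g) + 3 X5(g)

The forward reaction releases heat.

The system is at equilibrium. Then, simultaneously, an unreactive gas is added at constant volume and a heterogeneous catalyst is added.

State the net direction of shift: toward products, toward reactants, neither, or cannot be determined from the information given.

no shift

At constant volume, adding an inert gas leaves every reacting species' partial pressure unchanged, so Q is unchanged — no shift from this change.
A catalyst speeds both forward and reverse rates equally; it changes neither Q nor K — no shift from this change.
None of the changes alters Q relative to K, so there is no net shift.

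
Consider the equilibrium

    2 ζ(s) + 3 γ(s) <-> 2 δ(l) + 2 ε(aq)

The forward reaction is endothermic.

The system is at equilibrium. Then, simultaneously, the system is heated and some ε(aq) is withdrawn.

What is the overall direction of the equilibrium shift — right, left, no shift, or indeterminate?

The forward reaction is endothermic. Raising T favours the endothermic direction — shift to the right.
Removing ε (aq), a product, drives the reaction to the right.
All effects act in the same direction — net shift to the right.

right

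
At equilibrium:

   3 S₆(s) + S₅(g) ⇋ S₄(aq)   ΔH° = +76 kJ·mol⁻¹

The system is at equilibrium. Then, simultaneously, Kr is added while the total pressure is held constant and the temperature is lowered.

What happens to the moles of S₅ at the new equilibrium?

Adding inert gas at constant total pressure expands the volume and lowers every reacting partial pressure. With Δn_gas = 0 − 1 = -1, Q moves away from K toward the side with fewer gas moles, so the system shifts toward the side with more gas moles — to the left.
The forward reaction is endothermic. Lowering T favours the exothermic direction — shift to the left.
The net shift is to the left. S₅ is a reactant, so its amount increases.

increases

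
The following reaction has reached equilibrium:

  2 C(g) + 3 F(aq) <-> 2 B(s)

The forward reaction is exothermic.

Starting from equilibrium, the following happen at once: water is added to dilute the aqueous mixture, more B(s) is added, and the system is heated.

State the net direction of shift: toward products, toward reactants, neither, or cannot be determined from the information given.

left

Dilution lowers every aqueous concentration by the same factor. Δn_aq = 0 − 3 = -3, so the system shifts toward the side with more dissolved moles — to the left.
B is a pure solid; its activity is 1 regardless of amount, so Q is unaffected — no shift from this change.
The forward reaction is exothermic. Raising T favours the endothermic direction — shift to the left.
Only the nonzero effect(s) matter; the net shift is to the left.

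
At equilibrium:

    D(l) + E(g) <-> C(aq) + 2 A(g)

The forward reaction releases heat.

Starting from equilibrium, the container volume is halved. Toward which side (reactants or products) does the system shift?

left

Gas moles: reactants 1, products 2 (Δn_gas = +1). Compression shifts the system toward the side with fewer moles of gas — to the left.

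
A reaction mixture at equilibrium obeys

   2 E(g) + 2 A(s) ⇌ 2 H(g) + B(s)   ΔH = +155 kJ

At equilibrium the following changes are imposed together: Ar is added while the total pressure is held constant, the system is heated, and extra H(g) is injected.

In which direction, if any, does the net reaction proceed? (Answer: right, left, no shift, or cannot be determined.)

cannot be determined

Adding inert gas at constant total pressure expands the volume, scaling every reacting partial pressure by the same factor. Δn_gas = 2 − 2 = 0, so Q is unchanged — no shift.
The forward reaction is endothermic. Raising T favours the endothermic direction — shift to the right.
Adding H (g), a product, drives the reaction to the left.
The individual effects push in opposite directions; without quantitative information the net direction cannot be determined.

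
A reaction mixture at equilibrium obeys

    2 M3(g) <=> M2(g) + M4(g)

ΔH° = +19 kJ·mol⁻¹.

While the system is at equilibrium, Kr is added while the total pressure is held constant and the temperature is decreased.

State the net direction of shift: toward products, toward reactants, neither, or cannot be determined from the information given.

left

Adding inert gas at constant total pressure expands the volume, scaling every reacting partial pressure by the same factor. Δn_gas = 2 − 2 = 0, so Q is unchanged — no shift.
The forward reaction is endothermic. Lowering T favours the exothermic direction — shift to the left.
Only the nonzero effect(s) matter; the net shift is to the left.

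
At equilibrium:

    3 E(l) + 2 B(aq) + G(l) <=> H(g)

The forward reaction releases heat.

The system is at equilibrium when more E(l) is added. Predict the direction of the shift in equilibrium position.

no shift

E is a pure liquid; its activity is 1 regardless of amount, so Q is unaffected — no shift from this change.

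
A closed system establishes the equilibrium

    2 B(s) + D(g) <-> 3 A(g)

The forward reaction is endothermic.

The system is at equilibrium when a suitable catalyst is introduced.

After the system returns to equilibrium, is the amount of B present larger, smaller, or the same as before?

A catalyst speeds both forward and reverse rates equally; it changes neither Q nor K — no shift from this change.
No net shift occurs, so the amount of B is unchanged.

unchanged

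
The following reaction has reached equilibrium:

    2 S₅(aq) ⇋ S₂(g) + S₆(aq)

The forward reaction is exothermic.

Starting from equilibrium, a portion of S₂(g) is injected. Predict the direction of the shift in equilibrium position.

left

Adding S₂ (g), a product, drives the reaction to the left.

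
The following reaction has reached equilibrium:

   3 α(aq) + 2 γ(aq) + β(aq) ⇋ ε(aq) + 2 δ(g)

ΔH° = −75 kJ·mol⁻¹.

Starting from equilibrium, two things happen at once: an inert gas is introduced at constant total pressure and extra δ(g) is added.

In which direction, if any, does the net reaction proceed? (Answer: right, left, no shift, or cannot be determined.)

Adding inert gas at constant total pressure expands the volume and lowers every reacting partial pressure. With Δn_gas = 2 − 0 = +2, Q moves away from K toward the side with fewer gas moles, so the system shifts toward the side with more gas moles — to the right.
Adding δ (g), a product, drives the reaction to the left.
The individual effects push in opposite directions; without quantitative information the net direction cannot be determined.

cannot be determined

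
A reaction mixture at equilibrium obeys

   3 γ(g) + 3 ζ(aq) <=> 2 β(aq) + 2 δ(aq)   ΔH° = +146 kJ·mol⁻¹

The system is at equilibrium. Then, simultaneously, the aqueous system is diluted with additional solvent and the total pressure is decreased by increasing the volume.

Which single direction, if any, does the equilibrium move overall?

cannot be determined

Dilution lowers every aqueous concentration by the same factor. Δn_aq = 4 − 3 = +1, so the system shifts toward the side with more dissolved moles — to the right.
Gas moles: reactants 3, products 0 (Δn_gas = -3). Expansion shifts the system toward the side with more moles of gas — to the left.
The individual effects push in opposite directions; without quantitative information the net direction cannot be determined.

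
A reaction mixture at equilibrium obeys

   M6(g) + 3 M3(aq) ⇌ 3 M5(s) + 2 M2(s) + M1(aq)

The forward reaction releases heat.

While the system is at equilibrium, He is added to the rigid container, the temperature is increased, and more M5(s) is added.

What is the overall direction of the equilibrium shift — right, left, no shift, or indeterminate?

left

At constant volume, adding an inert gas leaves every reacting species' partial pressure unchanged, so Q is unchanged — no shift from this change.
The forward reaction is exothermic. Raising T favours the endothermic direction — shift to the left.
M5 is a pure solid; its activity is 1 regardless of amount, so Q is unaffected — no shift from this change.
Only the nonzero effect(s) matter; the net shift is to the left.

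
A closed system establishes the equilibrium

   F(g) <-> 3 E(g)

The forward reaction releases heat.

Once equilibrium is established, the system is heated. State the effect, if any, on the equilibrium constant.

decreases

K depends on temperature via the van 't Hoff relation. The forward reaction is exothermic, so raising T decreases K.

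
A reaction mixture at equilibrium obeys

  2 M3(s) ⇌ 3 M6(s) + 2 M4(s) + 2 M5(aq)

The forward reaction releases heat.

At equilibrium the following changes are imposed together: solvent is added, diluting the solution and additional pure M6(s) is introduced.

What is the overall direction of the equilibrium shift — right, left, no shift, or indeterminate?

Dilution lowers every aqueous concentration by the same factor. Δn_aq = 2 − 0 = +2, so the system shifts toward the side with more dissolved moles — to the right.
M6 is a pure solid; its activity is 1 regardless of amount, so Q is unaffected — no shift from this change.
Only the nonzero effect(s) matter; the net shift is to the right.

right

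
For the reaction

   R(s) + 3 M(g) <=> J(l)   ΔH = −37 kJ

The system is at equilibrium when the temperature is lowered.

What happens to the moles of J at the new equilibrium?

increases

The forward reaction is exothermic. Lowering T favours the exothermic direction — shift to the right.
The net shift is to the right. J is a product, so its amount increases.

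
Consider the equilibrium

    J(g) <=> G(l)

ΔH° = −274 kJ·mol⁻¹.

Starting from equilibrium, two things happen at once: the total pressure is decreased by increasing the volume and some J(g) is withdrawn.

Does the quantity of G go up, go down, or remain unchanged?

Gas moles: reactants 1, products 0 (Δn_gas = -1). Expansion shifts the system toward the side with more moles of gas — to the left.
Removing J (g), a reactant, drives the reaction to the left.
The net shift is to the left. G is a product, so its amount decreases.

decreases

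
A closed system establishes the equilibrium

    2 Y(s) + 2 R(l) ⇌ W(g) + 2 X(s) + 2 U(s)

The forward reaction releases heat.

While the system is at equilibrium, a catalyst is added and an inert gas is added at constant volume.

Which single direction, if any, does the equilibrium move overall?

A catalyst speeds both forward and reverse rates equally; it changes neither Q nor K — no shift from this change.
At constant volume, adding an inert gas leaves every reacting species' partial pressure unchanged, so Q is unchanged — no shift from this change.
None of the changes alters Q relative to K, so there is no net shift.

no shift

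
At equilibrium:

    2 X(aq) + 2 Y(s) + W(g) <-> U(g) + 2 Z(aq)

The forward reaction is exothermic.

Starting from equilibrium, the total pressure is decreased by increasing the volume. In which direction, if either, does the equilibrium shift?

no shift

Gas moles: reactants 1, products 1. Δn_gas = 0, so a volume change leaves Q equal to K — no shift from this change.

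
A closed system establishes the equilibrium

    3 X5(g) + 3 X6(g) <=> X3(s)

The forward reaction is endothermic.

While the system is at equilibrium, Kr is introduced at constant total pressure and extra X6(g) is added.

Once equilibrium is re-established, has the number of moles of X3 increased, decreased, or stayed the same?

Adding inert gas at constant total pressure expands the volume and lowers every reacting partial pressure. With Δn_gas = 0 − 6 = -6, Q moves away from K toward the side with fewer gas moles, so the system shifts toward the side with more gas moles — to the left.
Adding X6 (g), a reactant, drives the reaction to the right.
The two effects oppose each other, so the net shift — and hence the change in X3 — cannot be determined from the given information.

cannot be determined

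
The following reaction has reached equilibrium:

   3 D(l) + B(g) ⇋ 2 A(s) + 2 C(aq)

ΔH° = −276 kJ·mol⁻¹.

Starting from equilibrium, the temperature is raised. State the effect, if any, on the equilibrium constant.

K depends on temperature via the van 't Hoff relation. The forward reaction is exothermic, so raising T decreases K.

decreases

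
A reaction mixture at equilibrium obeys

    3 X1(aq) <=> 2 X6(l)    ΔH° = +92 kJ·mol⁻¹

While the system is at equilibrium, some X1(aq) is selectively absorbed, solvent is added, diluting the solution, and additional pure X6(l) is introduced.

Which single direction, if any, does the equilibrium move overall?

Removing X1 (aq), a reactant, drives the reaction to the left.
Dilution lowers every aqueous concentration by the same factor. Δn_aq = 0 − 3 = -3, so the system shifts toward the side with more dissolved moles — to the left.
X6 is a pure liquid; its activity is 1 regardless of amount, so Q is unaffected — no shift from this change.
Only the nonzero effect(s) matter; the net shift is to the left.

left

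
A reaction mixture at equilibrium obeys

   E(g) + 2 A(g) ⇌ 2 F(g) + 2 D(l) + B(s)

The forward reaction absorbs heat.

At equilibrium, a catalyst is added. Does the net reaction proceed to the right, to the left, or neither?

A catalyst speeds both forward and reverse rates equally; it changes neither Q nor K — no shift from this change.

no shift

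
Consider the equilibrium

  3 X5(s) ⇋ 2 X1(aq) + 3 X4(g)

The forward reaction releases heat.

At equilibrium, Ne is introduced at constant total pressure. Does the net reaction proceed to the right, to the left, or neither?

right

Adding inert gas at constant total pressure expands the volume and lowers every reacting partial pressure. With Δn_gas = 3 − 0 = +3, Q moves away from K toward the side with fewer gas moles, so the system shifts toward the side with more gas moles — to the right.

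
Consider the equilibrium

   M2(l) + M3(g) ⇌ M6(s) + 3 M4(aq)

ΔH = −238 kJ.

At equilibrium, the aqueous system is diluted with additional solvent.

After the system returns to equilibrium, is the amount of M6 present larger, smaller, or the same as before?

increases

Dilution lowers every aqueous concentration by the same factor. Δn_aq = 3 − 0 = +3, so the system shifts toward the side with more dissolved moles — to the right.
The net shift is to the right. M6 is a product, so its amount increases.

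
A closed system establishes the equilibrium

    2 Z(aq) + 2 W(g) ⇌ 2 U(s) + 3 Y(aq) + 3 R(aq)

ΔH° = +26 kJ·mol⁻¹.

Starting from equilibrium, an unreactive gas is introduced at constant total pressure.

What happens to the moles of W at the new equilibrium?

Adding inert gas at constant total pressure expands the volume and lowers every reacting partial pressure. With Δn_gas = 0 − 2 = -2, Q moves away from K toward the side with fewer gas moles, so the system shifts toward the side with more gas moles — to the left.
The net shift is to the left. W is a reactant, so its amount increases.

increases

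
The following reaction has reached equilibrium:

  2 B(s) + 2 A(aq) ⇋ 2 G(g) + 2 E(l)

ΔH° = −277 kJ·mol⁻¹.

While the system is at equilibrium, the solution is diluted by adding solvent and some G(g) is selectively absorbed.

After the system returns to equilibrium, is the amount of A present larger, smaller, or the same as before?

cannot be determined

Dilution lowers every aqueous concentration by the same factor. Δn_aq = 0 − 2 = -2, so the system shifts toward the side with more dissolved moles — to the left.
Removing G (g), a product, drives the reaction to the right.
The two effects oppose each other, so the net shift — and hence the change in A — cannot be determined from the given information.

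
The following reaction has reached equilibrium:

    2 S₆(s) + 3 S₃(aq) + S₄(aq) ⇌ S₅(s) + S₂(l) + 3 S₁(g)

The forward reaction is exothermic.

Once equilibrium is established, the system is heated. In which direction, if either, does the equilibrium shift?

The forward reaction is exothermic. Raising T favours the endothermic direction — shift to the left.

left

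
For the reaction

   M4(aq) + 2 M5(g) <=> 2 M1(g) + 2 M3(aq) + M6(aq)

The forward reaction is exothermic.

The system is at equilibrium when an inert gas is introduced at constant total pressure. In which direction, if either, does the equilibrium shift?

Adding inert gas at constant total pressure expands the volume, scaling every reacting partial pressure by the same factor. Δn_gas = 2 − 2 = 0, so Q is unchanged — no shift.

no shift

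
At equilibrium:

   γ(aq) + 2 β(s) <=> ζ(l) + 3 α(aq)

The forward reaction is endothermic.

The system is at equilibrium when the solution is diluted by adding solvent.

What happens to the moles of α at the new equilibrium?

increases

Dilution lowers every aqueous concentration by the same factor. Δn_aq = 3 − 1 = +2, so the system shifts toward the side with more dissolved moles — to the right.
The net shift is to the right. α is a product, so its amount increases.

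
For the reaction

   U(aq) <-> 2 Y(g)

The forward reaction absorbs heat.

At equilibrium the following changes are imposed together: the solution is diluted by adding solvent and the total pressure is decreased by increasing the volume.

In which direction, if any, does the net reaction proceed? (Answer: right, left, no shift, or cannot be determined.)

cannot be determined

Dilution lowers every aqueous concentration by the same factor. Δn_aq = 0 − 1 = -1, so the system shifts toward the side with more dissolved moles — to the left.
Gas moles: reactants 0, products 2 (Δn_gas = +2). Expansion shifts the system toward the side with more moles of gas — to the right.
The individual effects push in opposite directions; without quantitative information the net direction cannot be determined.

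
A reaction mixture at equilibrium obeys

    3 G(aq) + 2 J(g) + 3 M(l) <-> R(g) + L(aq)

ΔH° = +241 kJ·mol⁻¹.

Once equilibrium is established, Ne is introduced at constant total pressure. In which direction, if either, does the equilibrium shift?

left

Adding inert gas at constant total pressure expands the volume and lowers every reacting partial pressure. With Δn_gas = 1 − 2 = -1, Q moves away from K toward the side with fewer gas moles, so the system shifts toward the side with more gas moles — to the left.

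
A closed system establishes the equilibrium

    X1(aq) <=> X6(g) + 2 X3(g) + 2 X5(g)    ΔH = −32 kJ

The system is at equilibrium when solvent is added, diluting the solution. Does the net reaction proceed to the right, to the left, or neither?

Dilution lowers every aqueous concentration by the same factor. Δn_aq = 0 − 1 = -1, so the system shifts toward the side with more dissolved moles — to the left.

left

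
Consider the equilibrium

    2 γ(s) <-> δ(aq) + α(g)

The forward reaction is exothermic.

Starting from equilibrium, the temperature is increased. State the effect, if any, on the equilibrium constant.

K depends on temperature via the van 't Hoff relation. The forward reaction is exothermic, so raising T decreases K.

decreases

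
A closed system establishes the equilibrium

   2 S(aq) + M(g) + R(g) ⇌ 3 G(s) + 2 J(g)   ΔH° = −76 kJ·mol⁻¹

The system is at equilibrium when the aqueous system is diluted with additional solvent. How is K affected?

The equilibrium constant depends only on temperature. This perturbation may move the position of equilibrium, but since T is unchanged, K itself is unchanged.

unchanged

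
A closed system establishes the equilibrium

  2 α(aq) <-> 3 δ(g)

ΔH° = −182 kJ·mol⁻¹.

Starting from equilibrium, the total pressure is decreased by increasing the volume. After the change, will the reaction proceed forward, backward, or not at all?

Gas moles: reactants 0, products 3 (Δn_gas = +3). Expansion shifts the system toward the side with more moles of gas — to the right.

right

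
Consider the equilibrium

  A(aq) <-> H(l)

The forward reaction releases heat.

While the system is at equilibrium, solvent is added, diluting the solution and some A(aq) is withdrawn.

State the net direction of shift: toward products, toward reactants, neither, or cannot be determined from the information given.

Dilution lowers every aqueous concentration by the same factor. Δn_aq = 0 − 1 = -1, so the system shifts toward the side with more dissolved moles — to the left.
Removing A (aq), a reactant, drives the reaction to the left.
All effects act in the same direction — net shift to the left.

left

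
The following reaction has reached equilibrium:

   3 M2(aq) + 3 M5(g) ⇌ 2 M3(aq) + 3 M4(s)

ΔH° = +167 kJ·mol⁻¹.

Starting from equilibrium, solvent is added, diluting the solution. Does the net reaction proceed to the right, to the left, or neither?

Dilution lowers every aqueous concentration by the same factor. Δn_aq = 2 − 3 = -1, so the system shifts toward the side with more dissolved moles — to the left.

left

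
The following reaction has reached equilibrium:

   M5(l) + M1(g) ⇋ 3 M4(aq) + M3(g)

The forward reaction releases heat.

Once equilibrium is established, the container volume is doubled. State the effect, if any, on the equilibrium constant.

unchanged

The equilibrium constant depends only on temperature. This perturbation changes neither the position of equilibrium nor K.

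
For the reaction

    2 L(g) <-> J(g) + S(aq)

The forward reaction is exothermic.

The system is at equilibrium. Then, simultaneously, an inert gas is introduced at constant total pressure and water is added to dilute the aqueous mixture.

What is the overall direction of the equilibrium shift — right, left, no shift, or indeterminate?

Adding inert gas at constant total pressure expands the volume and lowers every reacting partial pressure. With Δn_gas = 1 − 2 = -1, Q moves away from K toward the side with fewer gas moles, so the system shifts toward the side with more gas moles — to the left.
Dilution lowers every aqueous concentration by the same factor. Δn_aq = 1 − 0 = +1, so the system shifts toward the side with more dissolved moles — to the right.
The individual effects push in opposite directions; without quantitative information the net direction cannot be determined.

cannot be determined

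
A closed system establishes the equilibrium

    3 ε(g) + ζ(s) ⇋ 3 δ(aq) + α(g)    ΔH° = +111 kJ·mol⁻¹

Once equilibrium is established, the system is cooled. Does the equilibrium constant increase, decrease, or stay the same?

K depends on temperature via the van 't Hoff relation. The forward reaction is endothermic, so lowering T decreases K.

decreases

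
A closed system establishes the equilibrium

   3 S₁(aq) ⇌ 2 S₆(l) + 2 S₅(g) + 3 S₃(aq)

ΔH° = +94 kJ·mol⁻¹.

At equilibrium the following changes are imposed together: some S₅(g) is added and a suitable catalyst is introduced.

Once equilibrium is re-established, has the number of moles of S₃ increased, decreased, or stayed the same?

decreases

Adding S₅ (g), a product, drives the reaction to the left.
A catalyst speeds both forward and reverse rates equally; it changes neither Q nor K — no shift from this change.
The net shift is to the left. S₃ is a product, so its amount decreases.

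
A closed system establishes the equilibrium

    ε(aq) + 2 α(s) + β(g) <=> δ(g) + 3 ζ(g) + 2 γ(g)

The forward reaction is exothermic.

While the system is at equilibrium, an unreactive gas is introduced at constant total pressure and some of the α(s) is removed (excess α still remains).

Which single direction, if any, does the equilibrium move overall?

right

Adding inert gas at constant total pressure expands the volume and lowers every reacting partial pressure. With Δn_gas = 6 − 1 = +5, Q moves away from K toward the side with fewer gas moles, so the system shifts toward the side with more gas moles — to the right.
α is a pure solid; its activity is 1 regardless of amount, so Q is unaffected — no shift from this change.
Only the nonzero effect(s) matter; the net shift is to the right.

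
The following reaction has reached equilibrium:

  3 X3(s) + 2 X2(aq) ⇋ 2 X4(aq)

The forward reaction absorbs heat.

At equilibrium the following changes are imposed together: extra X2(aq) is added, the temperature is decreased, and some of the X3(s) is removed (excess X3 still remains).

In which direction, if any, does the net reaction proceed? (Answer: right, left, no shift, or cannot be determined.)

cannot be determined

Adding X2 (aq), a reactant, drives the reaction to the right.
The forward reaction is endothermic. Lowering T favours the exothermic direction — shift to the left.
X3 is a pure solid; its activity is 1 regardless of amount, so Q is unaffected — no shift from this change.
The individual effects push in opposite directions; without quantitative information the net direction cannot be determined.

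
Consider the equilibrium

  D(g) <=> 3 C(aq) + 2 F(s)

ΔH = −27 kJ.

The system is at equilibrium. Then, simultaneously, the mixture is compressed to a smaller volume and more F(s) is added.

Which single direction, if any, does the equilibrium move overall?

right

Gas moles: reactants 1, products 0 (Δn_gas = -1). Compression shifts the system toward the side with fewer moles of gas — to the right.
F is a pure solid; its activity is 1 regardless of amount, so Q is unaffected — no shift from this change.
Only the nonzero effect(s) matter; the net shift is to the right.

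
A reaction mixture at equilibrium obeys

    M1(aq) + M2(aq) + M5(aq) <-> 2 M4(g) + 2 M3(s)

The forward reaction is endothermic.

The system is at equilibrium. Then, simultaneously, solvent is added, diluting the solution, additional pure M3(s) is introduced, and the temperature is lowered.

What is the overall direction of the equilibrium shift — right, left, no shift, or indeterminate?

left

Dilution lowers every aqueous concentration by the same factor. Δn_aq = 0 − 3 = -3, so the system shifts toward the side with more dissolved moles — to the left.
M3 is a pure solid; its activity is 1 regardless of amount, so Q is unaffected — no shift from this change.
The forward reaction is endothermic. Lowering T favours the exothermic direction — shift to the left.
Only the nonzero effect(s) matter; the net shift is to the left.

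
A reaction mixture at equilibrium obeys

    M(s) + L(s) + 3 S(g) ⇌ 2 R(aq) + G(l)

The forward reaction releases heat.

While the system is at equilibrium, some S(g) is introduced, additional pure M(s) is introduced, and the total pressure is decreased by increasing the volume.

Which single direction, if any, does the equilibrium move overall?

cannot be determined

Adding S (g), a reactant, drives the reaction to the right.
M is a pure solid; its activity is 1 regardless of amount, so Q is unaffected — no shift from this change.
Gas moles: reactants 3, products 0 (Δn_gas = -3). Expansion shifts the system toward the side with more moles of gas — to the left.
The individual effects push in opposite directions; without quantitative information the net direction cannot be determined.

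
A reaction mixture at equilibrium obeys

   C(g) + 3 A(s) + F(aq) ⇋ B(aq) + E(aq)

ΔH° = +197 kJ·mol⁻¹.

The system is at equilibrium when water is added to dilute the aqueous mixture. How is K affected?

unchanged

The equilibrium constant depends only on temperature. This perturbation may move the position of equilibrium, but since T is unchanged, K itself is unchanged.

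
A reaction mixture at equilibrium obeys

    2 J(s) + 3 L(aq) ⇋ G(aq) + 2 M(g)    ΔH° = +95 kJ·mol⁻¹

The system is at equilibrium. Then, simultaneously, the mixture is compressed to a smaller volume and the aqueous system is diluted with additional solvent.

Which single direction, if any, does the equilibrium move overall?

Gas moles: reactants 0, products 2 (Δn_gas = +2). Compression shifts the system toward the side with fewer moles of gas — to the left.
Dilution lowers every aqueous concentration by the same factor. Δn_aq = 1 − 3 = -2, so the system shifts toward the side with more dissolved moles — to the left.
All effects act in the same direction — net shift to the left.

left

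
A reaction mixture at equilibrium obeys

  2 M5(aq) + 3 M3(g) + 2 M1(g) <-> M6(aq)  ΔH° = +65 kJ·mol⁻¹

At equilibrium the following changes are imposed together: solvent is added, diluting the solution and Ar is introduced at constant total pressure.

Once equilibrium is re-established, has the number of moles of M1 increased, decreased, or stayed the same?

increases

Dilution lowers every aqueous concentration by the same factor. Δn_aq = 1 − 2 = -1, so the system shifts toward the side with more dissolved moles — to the left.
Adding inert gas at constant total pressure expands the volume and lowers every reacting partial pressure. With Δn_gas = 0 − 5 = -5, Q moves away from K toward the side with fewer gas moles, so the system shifts toward the side with more gas moles — to the left.
The net shift is to the left. M1 is a reactant, so its amount increases.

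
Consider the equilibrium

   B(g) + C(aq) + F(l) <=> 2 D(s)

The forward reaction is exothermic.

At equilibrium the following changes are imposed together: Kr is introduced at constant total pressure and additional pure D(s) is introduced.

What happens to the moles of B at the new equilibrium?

Adding inert gas at constant total pressure expands the volume and lowers every reacting partial pressure. With Δn_gas = 0 − 1 = -1, Q moves away from K toward the side with fewer gas moles, so the system shifts toward the side with more gas moles — to the left.
D is a pure solid; its activity is 1 regardless of amount, so Q is unaffected — no shift from this change.
The net shift is to the left. B is a reactant, so its amount increases.

increases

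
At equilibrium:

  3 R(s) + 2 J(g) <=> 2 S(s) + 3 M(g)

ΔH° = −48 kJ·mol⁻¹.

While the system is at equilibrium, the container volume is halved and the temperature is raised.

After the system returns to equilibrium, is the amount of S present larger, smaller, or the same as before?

Gas moles: reactants 2, products 3 (Δn_gas = +1). Compression shifts the system toward the side with fewer moles of gas — to the left.
The forward reaction is exothermic. Raising T favours the endothermic direction — shift to the left.
The net shift is to the left. S is a product, so its amount decreases.

decreases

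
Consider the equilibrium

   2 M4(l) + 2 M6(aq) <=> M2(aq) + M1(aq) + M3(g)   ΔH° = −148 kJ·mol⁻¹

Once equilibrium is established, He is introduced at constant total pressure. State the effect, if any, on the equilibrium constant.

The equilibrium constant depends only on temperature. This perturbation may move the position of equilibrium, but since T is unchanged, K itself is unchanged.

unchanged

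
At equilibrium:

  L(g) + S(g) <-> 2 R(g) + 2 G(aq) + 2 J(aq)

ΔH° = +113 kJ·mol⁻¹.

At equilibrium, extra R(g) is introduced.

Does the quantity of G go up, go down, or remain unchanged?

Adding R (g), a product, drives the reaction to the left.
The net shift is to the left. G is a product, so its amount decreases.

decreases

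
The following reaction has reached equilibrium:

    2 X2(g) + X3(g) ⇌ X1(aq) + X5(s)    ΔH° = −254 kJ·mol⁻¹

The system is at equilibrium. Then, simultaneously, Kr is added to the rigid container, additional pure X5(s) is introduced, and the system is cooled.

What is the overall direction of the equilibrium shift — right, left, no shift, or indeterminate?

right

At constant volume, adding an inert gas leaves every reacting species' partial pressure unchanged, so Q is unchanged — no shift from this change.
X5 is a pure solid; its activity is 1 regardless of amount, so Q is unaffected — no shift from this change.
The forward reaction is exothermic. Lowering T favours the exothermic direction — shift to the right.
Only the nonzero effect(s) matter; the net shift is to the right.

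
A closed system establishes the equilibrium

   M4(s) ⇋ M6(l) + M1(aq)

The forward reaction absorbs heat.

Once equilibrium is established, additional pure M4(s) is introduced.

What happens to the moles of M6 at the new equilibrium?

unchanged

M4 is a pure solid; its activity is 1 regardless of amount, so Q is unaffected — no shift from this change.
No net shift occurs, so the amount of M6 is unchanged.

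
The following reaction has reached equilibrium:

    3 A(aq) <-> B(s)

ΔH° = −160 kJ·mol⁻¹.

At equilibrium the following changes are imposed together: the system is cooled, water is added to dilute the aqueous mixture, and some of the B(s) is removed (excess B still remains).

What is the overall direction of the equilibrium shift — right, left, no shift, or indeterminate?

The forward reaction is exothermic. Lowering T favours the exothermic direction — shift to the right.
Dilution lowers every aqueous concentration by the same factor. Δn_aq = 0 − 3 = -3, so the system shifts toward the side with more dissolved moles — to the left.
B is a pure solid; its activity is 1 regardless of amount, so Q is unaffected — no shift from this change.
The individual effects push in opposite directions; without quantitative information the net direction cannot be determined.

cannot be determined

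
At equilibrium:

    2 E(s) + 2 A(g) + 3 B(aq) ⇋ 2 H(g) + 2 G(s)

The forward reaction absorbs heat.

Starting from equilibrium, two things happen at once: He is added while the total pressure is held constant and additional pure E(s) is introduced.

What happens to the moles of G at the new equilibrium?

Adding inert gas at constant total pressure expands the volume, scaling every reacting partial pressure by the same factor. Δn_gas = 2 − 2 = 0, so Q is unchanged — no shift.
E is a pure solid; its activity is 1 regardless of amount, so Q is unaffected — no shift from this change.
No net shift occurs, so the amount of G is unchanged.

unchanged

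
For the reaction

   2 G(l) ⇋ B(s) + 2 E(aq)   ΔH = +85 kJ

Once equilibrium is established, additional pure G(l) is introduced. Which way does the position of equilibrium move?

G is a pure liquid; its activity is 1 regardless of amount, so Q is unaffected — no shift from this change.

no shift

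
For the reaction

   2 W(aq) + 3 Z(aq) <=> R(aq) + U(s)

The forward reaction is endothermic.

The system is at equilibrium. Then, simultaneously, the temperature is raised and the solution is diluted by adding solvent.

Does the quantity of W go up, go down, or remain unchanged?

The forward reaction is endothermic. Raising T favours the endothermic direction — shift to the right.
Dilution lowers every aqueous concentration by the same factor. Δn_aq = 1 − 5 = -4, so the system shifts toward the side with more dissolved moles — to the left.
The two effects oppose each other, so the net shift — and hence the change in W — cannot be determined from the given information.

cannot be determined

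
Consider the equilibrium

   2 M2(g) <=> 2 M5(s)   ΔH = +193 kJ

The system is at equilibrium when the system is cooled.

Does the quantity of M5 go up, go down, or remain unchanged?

decreases

The forward reaction is endothermic. Lowering T favours the exothermic direction — shift to the left.
The net shift is to the left. M5 is a product, so its amount decreases.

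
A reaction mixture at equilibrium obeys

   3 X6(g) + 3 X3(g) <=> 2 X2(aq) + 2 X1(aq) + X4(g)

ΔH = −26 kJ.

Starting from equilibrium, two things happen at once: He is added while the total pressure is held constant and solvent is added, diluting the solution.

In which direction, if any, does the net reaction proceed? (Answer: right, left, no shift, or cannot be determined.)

Adding inert gas at constant total pressure expands the volume and lowers every reacting partial pressure. With Δn_gas = 1 − 6 = -5, Q moves away from K toward the side with fewer gas moles, so the system shifts toward the side with more gas moles — to the left.
Dilution lowers every aqueous concentration by the same factor. Δn_aq = 4 − 0 = +4, so the system shifts toward the side with more dissolved moles — to the right.
The individual effects push in opposite directions; without quantitative information the net direction cannot be determined.

cannot be determined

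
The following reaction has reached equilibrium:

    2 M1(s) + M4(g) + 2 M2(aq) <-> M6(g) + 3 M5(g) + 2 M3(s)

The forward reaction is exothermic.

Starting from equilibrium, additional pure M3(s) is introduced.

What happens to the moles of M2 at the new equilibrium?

unchanged

M3 is a pure solid; its activity is 1 regardless of amount, so Q is unaffected — no shift from this change.
No net shift occurs, so the amount of M2 is unchanged.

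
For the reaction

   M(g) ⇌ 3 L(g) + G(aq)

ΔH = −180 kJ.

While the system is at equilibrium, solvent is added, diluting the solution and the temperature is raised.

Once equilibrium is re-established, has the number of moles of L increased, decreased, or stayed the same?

cannot be determined

Dilution lowers every aqueous concentration by the same factor. Δn_aq = 1 − 0 = +1, so the system shifts toward the side with more dissolved moles — to the right.
The forward reaction is exothermic. Raising T favours the endothermic direction — shift to the left.
The two effects oppose each other, so the net shift — and hence the change in L — cannot be determined from the given information.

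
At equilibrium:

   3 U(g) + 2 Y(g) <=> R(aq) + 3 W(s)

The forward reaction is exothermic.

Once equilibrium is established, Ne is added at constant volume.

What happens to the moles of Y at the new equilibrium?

unchanged

At constant volume, adding an inert gas leaves every reacting species' partial pressure unchanged, so Q is unchanged — no shift from this change.
No net shift occurs, so the amount of Y is unchanged.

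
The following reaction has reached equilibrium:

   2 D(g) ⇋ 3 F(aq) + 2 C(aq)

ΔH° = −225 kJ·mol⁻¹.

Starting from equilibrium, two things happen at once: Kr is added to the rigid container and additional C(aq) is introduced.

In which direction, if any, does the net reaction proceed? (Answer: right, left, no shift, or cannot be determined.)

At constant volume, adding an inert gas leaves every reacting species' partial pressure unchanged, so Q is unchanged — no shift from this change.
Adding C (aq), a product, drives the reaction to the left.
Only the nonzero effect(s) matter; the net shift is to the left.

left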